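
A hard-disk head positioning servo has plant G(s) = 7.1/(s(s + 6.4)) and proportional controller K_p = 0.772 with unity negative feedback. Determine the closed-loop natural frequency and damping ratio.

1 + K_p·G(s) = 0 gives s² + 6.4s + 5.481 = 0.
So ω_n² = 5.481 ⇒ ω_n = 2.341 rad/s, and ζ = 6.4/(2ω_n) = 1.37.

ω_n = 2.34 rad/s, ζ = 1.37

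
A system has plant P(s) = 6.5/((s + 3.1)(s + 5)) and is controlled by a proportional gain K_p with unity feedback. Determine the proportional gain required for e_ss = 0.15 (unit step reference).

For a type-0 loop with proportional control, e_ss = 1/(1 + K_p·P(0)).
P(0) = 0.4194. Require 1/(1 + K_p·0.4194) = 0.15, so 1 + 0.4194·K_p = 6.667.
K_p = (6.667 − 1)/0.4194 = 13.5.

K_p = 13.5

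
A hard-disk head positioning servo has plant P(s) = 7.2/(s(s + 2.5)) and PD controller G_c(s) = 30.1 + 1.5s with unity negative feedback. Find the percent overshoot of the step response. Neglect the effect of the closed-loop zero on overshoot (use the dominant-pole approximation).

20.4%

Forward path: (30.1 + 1.5s)·7.2/(s(s+2.5)). The closed-loop characteristic equation is s² + (2.5 + 7.2·1.5)s + 7.2·30.1 = 0.
That is s² + 13.3s + 216.7 = 0, so ω_n = 14.72 rad/s and ζ = 13.3/(2·14.72) = 0.4517.
%OS = 100·exp(−πζ/√(1−ζ²)) = 20.4%.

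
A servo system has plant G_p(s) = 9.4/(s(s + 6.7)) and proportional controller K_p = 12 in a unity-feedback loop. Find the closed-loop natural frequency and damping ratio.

ω_n = 10.6 rad/s, ζ = 0.315

With unity feedback the closed-loop characteristic equation is s² + 6.7s + 12·9.4 = s² + 6.7s + 112.8 = 0.
So ω_n² = 112.8 ⇒ ω_n = 10.62 rad/s, and ζ = 6.7/(2ω_n) = 0.315.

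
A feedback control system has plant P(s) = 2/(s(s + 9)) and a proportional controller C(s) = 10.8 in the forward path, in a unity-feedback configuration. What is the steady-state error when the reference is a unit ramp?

0.417

The loop has one pole at the origin (type 1). Velocity error constant K_v = lim_{s→0} s·C(s)P(s) = 10.8·2/9 = 2.4.
Steady-state error to a unit ramp: e_ss = 1/K_v = 0.417.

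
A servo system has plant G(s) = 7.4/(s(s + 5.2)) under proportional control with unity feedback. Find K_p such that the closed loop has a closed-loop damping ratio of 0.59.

Closed-loop characteristic equation: s² + 5.2s + K_p·7.4 = 0.
So ω_n = √(7.4K_p) and 2ζω_n = 5.2, giving ζ = 5.2/(2√(7.4K_p)).
Setting ζ = 0.59: √(7.4K_p) = 5.2/(2·0.59) = 4.407, so K_p = 19.42/7.4 = 2.62.

K_p = 2.62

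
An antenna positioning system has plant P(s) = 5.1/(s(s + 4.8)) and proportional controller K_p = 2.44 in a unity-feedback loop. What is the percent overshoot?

5.41%

From 1 + K_pP(s) = 0: s² + 4.8s + 12.44 = 0 ⇒ ω_n = 3.528, ζ = 0.6803.
%OS = 100·exp(−πζ/√(1−ζ²)) = 100·exp(−π·0.6803/√0.5371) = 5.41%.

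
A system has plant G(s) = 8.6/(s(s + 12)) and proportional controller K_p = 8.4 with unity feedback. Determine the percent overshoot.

4.37%

The closed-loop denominator s² + 12s + 72.24 gives ω_n = √72.24 = 8.499 and ζ = 12/(2ω_n) = 0.7059.
%OS = 100·exp(−πζ/√(1−ζ²)) = 100·exp(−π·0.7059/√0.5017) = 4.37%.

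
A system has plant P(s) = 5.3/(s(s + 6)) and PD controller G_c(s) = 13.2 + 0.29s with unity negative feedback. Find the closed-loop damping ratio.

Forward path: (13.2 + 0.29s)·5.3/(s(s+6)). The closed-loop characteristic equation is s² + (6 + 5.3·0.29)s + 5.3·13.2 = 0.
That is s² + 7.537s + 69.96 = 0, so ω_n = 8.364 rad/s and ζ = 7.537/(2·8.364) = 0.4506.

ζ = 0.451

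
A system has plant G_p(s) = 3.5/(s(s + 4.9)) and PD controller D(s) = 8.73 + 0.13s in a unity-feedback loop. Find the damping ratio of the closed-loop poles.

Forward path: (8.73 + 0.13s)·3.5/(s(s+4.9)). The closed-loop characteristic equation is s² + (4.9 + 3.5·0.13)s + 3.5·8.73 = 0.
That is s² + 5.355s + 30.55 = 0, so ω_n = 5.528 rad/s and ζ = 5.355/(2·5.528) = 0.4844.

ζ = 0.484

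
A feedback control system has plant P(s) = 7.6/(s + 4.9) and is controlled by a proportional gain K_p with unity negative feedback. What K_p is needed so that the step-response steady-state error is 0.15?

K_p = 3.65

Steady-state error for a unit step on this type-0 loop is 1/(1 + K_p·P(0)).
P(0) = 1.551. Require 1/(1 + K_p·1.551) = 0.15, so 1 + 1.551·K_p = 6.667.
K_p = (6.667 − 1)/1.551 = 3.65.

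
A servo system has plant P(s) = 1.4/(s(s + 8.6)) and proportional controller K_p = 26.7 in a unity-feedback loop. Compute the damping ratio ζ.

The closed-loop denominator is s(s+8.6) + 26.7·1.4 = s² + 8.6s + 37.38.
So ω_n² = 37.38 ⇒ ω_n = 6.114 rad/s, and ζ = 8.6/(2ω_n) = 0.703.

ζ = 0.703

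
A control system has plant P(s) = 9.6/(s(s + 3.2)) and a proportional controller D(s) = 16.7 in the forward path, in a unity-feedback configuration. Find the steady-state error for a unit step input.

The open loop D(s)P(s) has a pole at the origin (type 1), so the static position error constant is infinite and e_ss = 1/(1+∞) = 0.

0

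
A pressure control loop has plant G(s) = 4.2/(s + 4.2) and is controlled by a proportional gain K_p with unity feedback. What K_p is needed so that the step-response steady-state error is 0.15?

K_p = 5.67

The loop is type 0, so e_ss(step) = 1/(1 + K_pos) with K_pos = K_p·G(0).
G(0) = 1. Require 1/(1 + K_p·1) = 0.15, so 1 + 1·K_p = 6.667.
K_p = (6.667 − 1)/1 = 5.67.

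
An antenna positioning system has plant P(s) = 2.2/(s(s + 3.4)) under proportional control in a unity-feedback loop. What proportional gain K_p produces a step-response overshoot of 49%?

K_p = 26.8

From %OS = 100·exp(−πζ/√(1−ζ²)) = 49%, ζ = −ln(0.49)/√(π²+ln²(0.49)) = 0.2214.
Characteristic equation s² + 3.4s + 2.2K_p = 0 gives ζ = 3.4/(2√(2.2K_p)).
Setting ζ = 0.2214: √(2.2K_p) = 3.4/(2·0.2214) = 7.677, so K_p = 58.94/2.2 = 26.8.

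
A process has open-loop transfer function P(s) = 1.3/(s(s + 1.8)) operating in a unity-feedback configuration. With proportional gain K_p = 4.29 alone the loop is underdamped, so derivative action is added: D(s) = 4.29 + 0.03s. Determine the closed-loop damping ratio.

ζ = 0.389

Forward path: (4.29 + 0.03s)·1.3/(s(s+1.8)). The closed-loop characteristic equation is s² + (1.8 + 1.3·0.03)s + 1.3·4.29 = 0.
That is s² + 1.839s + 5.577 = 0, so ω_n = 2.362 rad/s and ζ = 1.839/(2·2.362) = 0.3894.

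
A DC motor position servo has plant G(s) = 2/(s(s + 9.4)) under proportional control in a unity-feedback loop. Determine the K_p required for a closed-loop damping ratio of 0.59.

K_p = 31.7

Closed-loop characteristic equation: s² + 9.4s + K_p·2 = 0.
So ω_n = √(2K_p) and 2ζω_n = 9.4, giving ζ = 9.4/(2√(2K_p)).
Setting ζ = 0.59: √(2K_p) = 9.4/(2·0.59) = 7.966, so K_p = 63.46/2 = 31.7.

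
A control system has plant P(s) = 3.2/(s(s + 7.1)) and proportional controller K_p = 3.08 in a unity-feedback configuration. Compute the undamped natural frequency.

ω_n = 3.14 rad/s

1 + K_p·P(s) = 0 gives s² + 7.1s + 9.856 = 0.
So ω_n² = 9.856 ⇒ ω_n = 3.139 rad/s, and ζ = 7.1/(2ω_n) = 1.13.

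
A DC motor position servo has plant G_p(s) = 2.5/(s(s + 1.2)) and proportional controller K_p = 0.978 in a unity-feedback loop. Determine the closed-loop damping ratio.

The closed-loop denominator is s(s+1.2) + 0.978·2.5 = s² + 1.2s + 2.445.
Matching s² + 2ζω_n s + ω_n²: ω_n = √2.445 = 1.564 rad/s and 2ζω_n = 1.2, so ζ = 1.2/(2·1.564) = 0.384.

ζ = 0.384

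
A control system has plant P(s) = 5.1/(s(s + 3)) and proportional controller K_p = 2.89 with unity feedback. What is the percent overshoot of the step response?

From 1 + K_pP(s) = 0: s² + 3s + 14.74 = 0 ⇒ ω_n = 3.839, ζ = 0.3907.
%OS = 100·exp(−πζ/√(1−ζ²)) = 100·exp(−π·0.3907/√0.8473) = 26.4%.

26.4%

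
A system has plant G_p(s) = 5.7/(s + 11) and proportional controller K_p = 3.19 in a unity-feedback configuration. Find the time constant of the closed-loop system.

Closed-loop transfer function: T(s) = K_p·G_p(s)/(1 + K_p·G_p(s)) = 18.18/(s + 11 + 18.18) = 18.18/(s + 29.18).
Time constant τ = 1/29.18 = 0.0343 s.

τ = 0.0343 s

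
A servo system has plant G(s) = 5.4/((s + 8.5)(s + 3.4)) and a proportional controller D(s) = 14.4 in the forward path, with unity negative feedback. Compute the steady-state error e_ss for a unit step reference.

0.271

The loop is type 0. Static position error constant K_pos = D(0)·G(0) = 14.4·0.1869 = 2.691.
Steady-state error to a unit step: e_ss = 1/(1+K_pos) = 1/3.691 = 0.271.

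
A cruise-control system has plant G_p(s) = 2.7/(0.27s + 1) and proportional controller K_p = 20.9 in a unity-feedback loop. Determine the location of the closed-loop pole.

s = -212.7

Closed loop: T(s) = K_p·G_p/(1+K_p·G_p) = 56.43/(0.27s + 1 + 56.43), with pole at s = −(1 + 56.43)/0.27 = −212.7.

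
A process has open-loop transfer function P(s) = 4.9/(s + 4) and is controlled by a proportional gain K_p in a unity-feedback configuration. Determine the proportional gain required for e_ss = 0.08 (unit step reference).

The loop is type 0, so e_ss(step) = 1/(1 + K_pos) with K_pos = K_p·P(0).
P(0) = 1.225. Require 1/(1 + K_p·1.225) = 0.08, so 1 + 1.225·K_p = 12.5.
K_p = (12.5 − 1)/1.225 = 9.39.

K_p = 9.39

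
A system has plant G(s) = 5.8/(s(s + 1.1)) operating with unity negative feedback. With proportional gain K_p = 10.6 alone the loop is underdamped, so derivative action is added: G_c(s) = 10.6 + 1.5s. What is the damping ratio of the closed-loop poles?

Forward path: (10.6 + 1.5s)·5.8/(s(s+1.1)). The closed-loop characteristic equation is s² + (1.1 + 5.8·1.5)s + 5.8·10.6 = 0.
That is s² + 9.8s + 61.48 = 0, so ω_n = 7.841 rad/s and ζ = 9.8/(2·7.841) = 0.6249.

ζ = 0.625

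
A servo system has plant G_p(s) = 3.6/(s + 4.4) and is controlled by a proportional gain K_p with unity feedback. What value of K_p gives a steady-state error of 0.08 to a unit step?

K_p = 14.1

For a type-0 loop with proportional control, e_ss = 1/(1 + K_p·G_p(0)).
G_p(0) = 0.8182. Require 1/(1 + K_p·0.8182) = 0.08, so 1 + 0.8182·K_p = 12.5.
K_p = (12.5 − 1)/0.8182 = 14.1.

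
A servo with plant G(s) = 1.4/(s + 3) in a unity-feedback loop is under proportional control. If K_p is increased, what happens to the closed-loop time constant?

Closed-loop pole is at s = −(3+K_p·1.4); larger K_p moves it further left, so τ = 1/(3+K_p·1.4) decreases.

decrease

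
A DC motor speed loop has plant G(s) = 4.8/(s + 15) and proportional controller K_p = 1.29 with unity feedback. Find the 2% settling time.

T_s ≈ 0.189 s

Closed-loop transfer function: T(s) = K_p·G(s)/(1 + K_p·G(s)) = 6.192/(s + 15 + 6.192) = 6.192/(s + 21.19).
Time constant τ = 1/21.19 = 0.04719 s, so the 2% settling time is about 4τ = 0.189 s.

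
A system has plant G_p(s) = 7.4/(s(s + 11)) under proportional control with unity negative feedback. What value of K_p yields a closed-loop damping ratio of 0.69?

Closed-loop characteristic equation: s² + 11s + K_p·7.4 = 0.
So ω_n = √(7.4K_p) and 2ζω_n = 11, giving ζ = 11/(2√(7.4K_p)).
Setting ζ = 0.69: √(7.4K_p) = 11/(2·0.69) = 7.971, so K_p = 63.54/7.4 = 8.59.

K_p = 8.59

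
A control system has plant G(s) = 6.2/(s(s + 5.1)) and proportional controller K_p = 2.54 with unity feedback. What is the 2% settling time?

From 1 + K_pG(s) = 0: s² + 5.1s + 15.75 = 0 ⇒ ω_n = 3.968, ζ = 0.6426.
2% settling time T_s ≈ 4/(ζω_n) = 4/2.55 = 1.57 s.

T_s ≈ 1.57 s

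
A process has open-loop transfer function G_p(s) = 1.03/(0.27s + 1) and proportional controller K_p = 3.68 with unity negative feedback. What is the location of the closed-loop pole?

s = -17.74

Closed loop: T(s) = K_p·G_p/(1+K_p·G_p) = 3.79/(0.27s + 1 + 3.79), with pole at s = −(1 + 3.79)/0.27 = −17.74.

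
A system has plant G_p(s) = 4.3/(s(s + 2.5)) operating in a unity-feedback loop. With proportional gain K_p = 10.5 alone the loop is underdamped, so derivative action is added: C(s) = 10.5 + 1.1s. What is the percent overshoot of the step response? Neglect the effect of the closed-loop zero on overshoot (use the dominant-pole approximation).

Forward path: (10.5 + 1.1s)·4.3/(s(s+2.5)). The closed-loop characteristic equation is s² + (2.5 + 4.3·1.1)s + 4.3·10.5 = 0.
That is s² + 7.23s + 45.15 = 0, so ω_n = 6.719 rad/s and ζ = 7.23/(2·6.719) = 0.538.
%OS = 100·exp(−πζ/√(1−ζ²)) = 13.5%.

13.5%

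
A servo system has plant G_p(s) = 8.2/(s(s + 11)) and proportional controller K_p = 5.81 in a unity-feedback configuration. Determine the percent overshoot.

Closed-loop characteristic equation: s² + 11s + 47.64 = 0, so ω_n = 6.902 rad/s and ζ = 11/(2·6.902) = 0.7968.
%OS = 100·exp(−πζ/√(1−ζ²)) = 100·exp(−π·0.7968/√0.3651) = 1.59%.

1.59%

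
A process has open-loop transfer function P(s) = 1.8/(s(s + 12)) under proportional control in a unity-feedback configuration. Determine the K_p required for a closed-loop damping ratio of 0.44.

K_p = 103

Closed-loop characteristic equation: s² + 12s + K_p·1.8 = 0.
So ω_n = √(1.8K_p) and 2ζω_n = 12, giving ζ = 12/(2√(1.8K_p)).
Setting ζ = 0.44: √(1.8K_p) = 12/(2·0.44) = 13.64, so K_p = 186/1.8 = 103.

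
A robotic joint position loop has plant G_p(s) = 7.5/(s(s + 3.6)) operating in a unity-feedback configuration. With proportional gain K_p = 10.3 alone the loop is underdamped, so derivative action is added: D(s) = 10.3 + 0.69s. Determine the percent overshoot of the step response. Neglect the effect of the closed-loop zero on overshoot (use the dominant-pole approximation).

Forward path: (10.3 + 0.69s)·7.5/(s(s+3.6)). The closed-loop characteristic equation is s² + (3.6 + 7.5·0.69)s + 7.5·10.3 = 0.
That is s² + 8.775s + 77.25 = 0, so ω_n = 8.789 rad/s and ζ = 8.775/(2·8.789) = 0.4992.
%OS = 100·exp(−πζ/√(1−ζ²)) = 16.4%.

16.4%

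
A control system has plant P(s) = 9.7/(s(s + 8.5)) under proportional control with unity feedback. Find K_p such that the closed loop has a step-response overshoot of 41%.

K_p = 25

From %OS = 100·exp(−πζ/√(1−ζ²)) = 41%, ζ = −ln(0.41)/√(π²+ln²(0.41)) = 0.273.
Characteristic equation s² + 8.5s + 9.7K_p = 0 gives ζ = 8.5/(2√(9.7K_p)).
Setting ζ = 0.273: √(9.7K_p) = 8.5/(2·0.273) = 15.57, so K_p = 242.3/9.7 = 25.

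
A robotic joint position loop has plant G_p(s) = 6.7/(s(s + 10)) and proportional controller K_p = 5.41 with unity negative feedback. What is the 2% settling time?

T_s ≈ 0.8 s

Closed-loop characteristic equation: s² + 10s + 36.25 = 0, so ω_n = 6.021 rad/s and ζ = 10/(2·6.021) = 0.8305.
2% settling time T_s ≈ 4/(ζω_n) = 4/5 = 0.8 s.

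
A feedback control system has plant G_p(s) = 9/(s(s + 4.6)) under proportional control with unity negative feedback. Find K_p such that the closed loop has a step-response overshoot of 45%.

From %OS = 100·exp(−πζ/√(1−ζ²)) = 45%, ζ = −ln(0.45)/√(π²+ln²(0.45)) = 0.2463.
Characteristic equation s² + 4.6s + 9K_p = 0 gives ζ = 4.6/(2√(9K_p)).
Setting ζ = 0.2463: √(9K_p) = 4.6/(2·0.2463) = 9.337, so K_p = 87.17/9 = 9.69.

K_p = 9.69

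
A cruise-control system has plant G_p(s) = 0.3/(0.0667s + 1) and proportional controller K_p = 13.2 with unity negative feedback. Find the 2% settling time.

T_s ≈ 0.0538 s

Closed loop: T(s) = K_p·G_p/(1+K_p·G_p) = 3.96/(0.0667s + 1 + 3.96), with pole at s = −(1 + 3.96)/0.0667 = −74.36.
τ = 1/74.36 = 0.01345 s, so 2% settling time ≈ 4τ = 0.0538 s.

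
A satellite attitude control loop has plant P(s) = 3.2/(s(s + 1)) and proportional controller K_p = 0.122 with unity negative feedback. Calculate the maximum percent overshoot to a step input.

The closed-loop denominator s² + 1s + 0.3904 gives ω_n = √0.3904 = 0.6248 and ζ = 1/(2ω_n) = 0.8002.
%OS = 100·exp(−πζ/√(1−ζ²)) = 100·exp(−π·0.8002/√0.3596) = 1.51%.

1.51%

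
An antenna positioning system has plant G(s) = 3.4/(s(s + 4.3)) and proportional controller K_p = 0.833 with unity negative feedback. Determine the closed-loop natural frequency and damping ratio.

ω_n = 1.68 rad/s, ζ = 1.28

1 + K_p·G(s) = 0 gives s² + 4.3s + 2.832 = 0.
Matching s² + 2ζω_n s + ω_n²: ω_n = √2.832 = 1.683 rad/s and 2ζω_n = 4.3, so ζ = 4.3/(2·1.683) = 1.28.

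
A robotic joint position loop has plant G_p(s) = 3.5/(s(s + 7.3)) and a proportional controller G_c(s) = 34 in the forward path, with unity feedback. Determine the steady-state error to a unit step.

0

The open loop G_c(s)G_p(s) has a pole at the origin (type 1), so the static position error constant is infinite and e_ss = 1/(1+∞) = 0.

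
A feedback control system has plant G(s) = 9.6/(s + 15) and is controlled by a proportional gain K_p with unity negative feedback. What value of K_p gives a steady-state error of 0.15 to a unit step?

K_p = 8.85

For a type-0 loop with proportional control, e_ss = 1/(1 + K_p·G(0)).
G(0) = 0.64. Require 1/(1 + K_p·0.64) = 0.15, so 1 + 0.64·K_p = 6.667.
K_p = (6.667 − 1)/0.64 = 8.85.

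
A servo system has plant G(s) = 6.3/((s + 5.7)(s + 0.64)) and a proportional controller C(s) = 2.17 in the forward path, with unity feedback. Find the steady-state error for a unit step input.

0.211

The loop is type 0. Static position error constant K_pos = C(0)·G(0) = 2.17·1.727 = 3.748.
Steady-state error to a unit step: e_ss = 1/(1+K_pos) = 1/4.748 = 0.211.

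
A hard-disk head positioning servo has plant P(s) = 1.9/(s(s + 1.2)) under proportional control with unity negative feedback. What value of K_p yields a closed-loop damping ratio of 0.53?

K_p = 0.675

Closed-loop characteristic equation: s² + 1.2s + K_p·1.9 = 0.
So ω_n = √(1.9K_p) and 2ζω_n = 1.2, giving ζ = 1.2/(2√(1.9K_p)).
Setting ζ = 0.53: √(1.9K_p) = 1.2/(2·0.53) = 1.132, so K_p = 1.282/1.9 = 0.675.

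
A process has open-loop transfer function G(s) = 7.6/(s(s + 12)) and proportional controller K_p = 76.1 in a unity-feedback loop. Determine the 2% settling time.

T_s ≈ 0.667 s

The closed-loop denominator s² + 12s + 578.4 gives ω_n = √578.4 = 24.05 and ζ = 12/(2ω_n) = 0.2495.
2% settling time T_s ≈ 4/(ζω_n) = 4/6 = 0.667 s.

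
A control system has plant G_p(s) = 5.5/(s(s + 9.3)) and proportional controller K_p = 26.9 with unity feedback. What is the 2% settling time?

T_s ≈ 0.86 s

From 1 + K_pG_p(s) = 0: s² + 9.3s + 147.9 = 0 ⇒ ω_n = 12.16, ζ = 0.3823.
2% settling time T_s ≈ 4/(ζω_n) = 4/4.65 = 0.86 s.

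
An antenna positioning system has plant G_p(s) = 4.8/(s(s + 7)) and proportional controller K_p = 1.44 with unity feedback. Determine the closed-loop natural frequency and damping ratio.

The closed-loop denominator is s(s+7) + 1.44·4.8 = s² + 7s + 6.912.
Matching s² + 2ζω_n s + ω_n²: ω_n = √6.912 = 2.629 rad/s and 2ζω_n = 7, so ζ = 7/(2·2.629) = 1.33.

ω_n = 2.63 rad/s, ζ = 1.33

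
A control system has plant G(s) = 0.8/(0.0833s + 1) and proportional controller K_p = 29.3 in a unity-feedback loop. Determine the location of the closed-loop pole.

Closed loop: T(s) = K_p·G/(1+K_p·G) = 23.44/(0.0833s + 1 + 23.44), with pole at s = −(1 + 23.44)/0.0833 = −293.4.

s = -293.4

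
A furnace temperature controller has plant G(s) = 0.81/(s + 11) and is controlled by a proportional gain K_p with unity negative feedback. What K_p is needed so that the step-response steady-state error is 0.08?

The loop is type 0, so e_ss(step) = 1/(1 + K_pos) with K_pos = K_p·G(0).
G(0) = 0.07364. Require 1/(1 + K_p·0.07364) = 0.08, so 1 + 0.07364·K_p = 12.5.
K_p = (12.5 − 1)/0.07364 = 156.

K_p = 156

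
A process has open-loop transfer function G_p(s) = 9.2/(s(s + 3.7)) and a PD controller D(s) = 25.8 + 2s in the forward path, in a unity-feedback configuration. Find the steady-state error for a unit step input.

The open loop D(s)G_p(s) has a pole at the origin (type 1), so the static position error constant is infinite and e_ss = 1/(1+∞) = 0.

0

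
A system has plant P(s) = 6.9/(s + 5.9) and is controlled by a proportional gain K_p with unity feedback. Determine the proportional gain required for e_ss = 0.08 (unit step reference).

Steady-state error for a unit step on this type-0 loop is 1/(1 + K_p·P(0)).
P(0) = 1.169. Require 1/(1 + K_p·1.169) = 0.08, so 1 + 1.169·K_p = 12.5.
K_p = (12.5 − 1)/1.169 = 9.83.

K_p = 9.83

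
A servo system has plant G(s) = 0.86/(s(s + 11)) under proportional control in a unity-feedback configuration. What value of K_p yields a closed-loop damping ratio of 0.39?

Closed-loop characteristic equation: s² + 11s + K_p·0.86 = 0.
So ω_n = √(0.86K_p) and 2ζω_n = 11, giving ζ = 11/(2√(0.86K_p)).
Setting ζ = 0.39: √(0.86K_p) = 11/(2·0.39) = 14.1, so K_p = 198.9/0.86 = 231.

K_p = 231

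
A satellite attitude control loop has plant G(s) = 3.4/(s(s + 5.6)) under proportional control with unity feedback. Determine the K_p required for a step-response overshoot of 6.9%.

From %OS = 100·exp(−πζ/√(1−ζ²)) = 6.9%, ζ = −ln(0.069)/√(π²+ln²(0.069)) = 0.6481.
Characteristic equation s² + 5.6s + 3.4K_p = 0 gives ζ = 5.6/(2√(3.4K_p)).
Setting ζ = 0.6481: √(3.4K_p) = 5.6/(2·0.6481) = 4.32, so K_p = 18.66/3.4 = 5.49.

K_p = 5.49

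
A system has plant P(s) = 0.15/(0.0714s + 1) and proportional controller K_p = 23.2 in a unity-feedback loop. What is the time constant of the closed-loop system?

τ = 0.0159 s

Closed loop: T(s) = K_p·P/(1+K_p·P) = 3.48/(0.0714s + 1 + 3.48), with pole at s = −(1 + 3.48)/0.0714 = −62.75.
Closed-loop time constant τ = 1/62.75 = 0.0159 s.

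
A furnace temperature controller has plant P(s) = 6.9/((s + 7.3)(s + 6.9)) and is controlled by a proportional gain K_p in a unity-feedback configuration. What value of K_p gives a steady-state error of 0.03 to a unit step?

K_p = 236

For a type-0 loop with proportional control, e_ss = 1/(1 + K_p·P(0)).
P(0) = 0.137. Require 1/(1 + K_p·0.137) = 0.03, so 1 + 0.137·K_p = 33.33.
K_p = (33.33 − 1)/0.137 = 236.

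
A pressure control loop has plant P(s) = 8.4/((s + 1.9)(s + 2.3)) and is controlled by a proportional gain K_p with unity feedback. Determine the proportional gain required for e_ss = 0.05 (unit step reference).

The loop is type 0, so e_ss(step) = 1/(1 + K_pos) with K_pos = K_p·P(0).
P(0) = 1.922. Require 1/(1 + K_p·1.922) = 0.05, so 1 + 1.922·K_p = 20.
K_p = (20 − 1)/1.922 = 9.88.

K_p = 9.88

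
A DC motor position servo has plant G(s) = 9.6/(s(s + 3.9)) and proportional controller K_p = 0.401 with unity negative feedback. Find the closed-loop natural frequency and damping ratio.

With unity feedback the closed-loop characteristic equation is s² + 3.9s + 0.401·9.6 = s² + 3.9s + 3.85 = 0.
Matching s² + 2ζω_n s + ω_n²: ω_n = √3.85 = 1.962 rad/s and 2ζω_n = 3.9, so ζ = 3.9/(2·1.962) = 0.994.

ω_n = 1.96 rad/s, ζ = 0.994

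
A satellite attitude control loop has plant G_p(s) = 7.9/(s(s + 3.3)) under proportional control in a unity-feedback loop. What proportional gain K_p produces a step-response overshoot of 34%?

K_p = 3.27

From %OS = 100·exp(−πζ/√(1−ζ²)) = 34%, ζ = −ln(0.34)/√(π²+ln²(0.34)) = 0.3248.
Characteristic equation s² + 3.3s + 7.9K_p = 0 gives ζ = 3.3/(2√(7.9K_p)).
Setting ζ = 0.3248: √(7.9K_p) = 3.3/(2·0.3248) = 5.08, so K_p = 25.81/7.9 = 3.27.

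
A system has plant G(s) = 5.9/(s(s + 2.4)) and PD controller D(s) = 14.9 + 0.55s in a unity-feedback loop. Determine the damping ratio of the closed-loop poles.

Forward path: (14.9 + 0.55s)·5.9/(s(s+2.4)). The closed-loop characteristic equation is s² + (2.4 + 5.9·0.55)s + 5.9·14.9 = 0.
That is s² + 5.645s + 87.91 = 0, so ω_n = 9.376 rad/s and ζ = 5.645/(2·9.376) = 0.301.

ζ = 0.301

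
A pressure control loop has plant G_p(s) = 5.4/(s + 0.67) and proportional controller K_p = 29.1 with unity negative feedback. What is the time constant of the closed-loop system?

τ = 0.00634 s

Closed-loop transfer function: T(s) = K_p·G_p(s)/(1 + K_p·G_p(s)) = 157.1/(s + 0.67 + 157.1) = 157.1/(s + 157.8).
Time constant τ = 1/157.8 = 0.00634 s.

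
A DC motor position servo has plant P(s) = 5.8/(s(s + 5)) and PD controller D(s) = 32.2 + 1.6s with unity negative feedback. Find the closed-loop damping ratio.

Forward path: (32.2 + 1.6s)·5.8/(s(s+5)). The closed-loop characteristic equation is s² + (5 + 5.8·1.6)s + 5.8·32.2 = 0.
That is s² + 14.28s + 186.8 = 0, so ω_n = 13.67 rad/s and ζ = 14.28/(2·13.67) = 0.5225.

ζ = 0.522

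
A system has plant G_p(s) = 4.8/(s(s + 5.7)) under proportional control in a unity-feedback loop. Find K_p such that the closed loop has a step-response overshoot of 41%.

K_p = 22.7

From %OS = 100·exp(−πζ/√(1−ζ²)) = 41%, ζ = −ln(0.41)/√(π²+ln²(0.41)) = 0.273.
Characteristic equation s² + 5.7s + 4.8K_p = 0 gives ζ = 5.7/(2√(4.8K_p)).
Setting ζ = 0.273: √(4.8K_p) = 5.7/(2·0.273) = 10.44, so K_p = 109/4.8 = 22.7.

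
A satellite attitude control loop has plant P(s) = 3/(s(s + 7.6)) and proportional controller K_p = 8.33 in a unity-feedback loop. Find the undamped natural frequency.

The closed-loop denominator is s(s+7.6) + 8.33·3 = s² + 7.6s + 24.99.
Matching s² + 2ζω_n s + ω_n²: ω_n = √24.99 = 4.999 rad/s and 2ζω_n = 7.6, so ζ = 7.6/(2·4.999) = 0.76.

ω_n = 5 rad/s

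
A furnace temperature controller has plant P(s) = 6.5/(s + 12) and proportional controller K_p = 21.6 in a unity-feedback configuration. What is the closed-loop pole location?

s = -152.4

Closed-loop transfer function: T(s) = K_p·P(s)/(1 + K_p·P(s)) = 140.4/(s + 12 + 140.4) = 140.4/(s + 152.4).
The closed-loop pole is at s = −152.4.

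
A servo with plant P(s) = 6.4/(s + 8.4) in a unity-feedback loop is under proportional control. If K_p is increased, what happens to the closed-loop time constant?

The closed-loop bandwidth 8.4+K_p·6.4 grows with K_p, so τ shrinks.

decrease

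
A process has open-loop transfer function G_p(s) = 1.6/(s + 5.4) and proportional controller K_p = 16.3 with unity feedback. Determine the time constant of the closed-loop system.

Closed-loop transfer function: T(s) = K_p·G_p(s)/(1 + K_p·G_p(s)) = 26.08/(s + 5.4 + 26.08) = 26.08/(s + 31.48).
Time constant τ = 1/31.48 = 0.0318 s.

τ = 0.0318 s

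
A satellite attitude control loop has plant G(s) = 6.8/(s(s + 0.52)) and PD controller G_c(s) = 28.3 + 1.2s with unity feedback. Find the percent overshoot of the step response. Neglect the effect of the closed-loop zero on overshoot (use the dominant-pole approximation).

Forward path: (28.3 + 1.2s)·6.8/(s(s+0.52)). The closed-loop characteristic equation is s² + (0.52 + 6.8·1.2)s + 6.8·28.3 = 0.
That is s² + 8.68s + 192.4 = 0, so ω_n = 13.87 rad/s and ζ = 8.68/(2·13.87) = 0.3129.
%OS = 100·exp(−πζ/√(1−ζ²)) = 35.5%.

35.5%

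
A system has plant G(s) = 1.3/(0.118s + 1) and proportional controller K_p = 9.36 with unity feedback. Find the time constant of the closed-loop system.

Closed loop: T(s) = K_p·G/(1+K_p·G) = 12.17/(0.118s + 1 + 12.17), with pole at s = −(1 + 12.17)/0.118 = −111.6.
Closed-loop time constant τ = 1/111.6 = 0.00896 s.

τ = 0.00896 s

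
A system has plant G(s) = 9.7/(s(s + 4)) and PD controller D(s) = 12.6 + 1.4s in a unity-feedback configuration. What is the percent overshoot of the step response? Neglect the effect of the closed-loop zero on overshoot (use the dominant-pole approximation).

Forward path: (12.6 + 1.4s)·9.7/(s(s+4)). The closed-loop characteristic equation is s² + (4 + 9.7·1.4)s + 9.7·12.6 = 0.
That is s² + 17.58s + 122.2 = 0, so ω_n = 11.06 rad/s and ζ = 17.58/(2·11.06) = 0.7951.
%OS = 100·exp(−πζ/√(1−ζ²)) = 1.63%.

1.63%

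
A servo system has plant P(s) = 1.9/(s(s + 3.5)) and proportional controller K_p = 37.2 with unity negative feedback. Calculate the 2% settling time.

T_s ≈ 2.29 s

Closed-loop characteristic equation: s² + 3.5s + 70.68 = 0, so ω_n = 8.407 rad/s and ζ = 3.5/(2·8.407) = 0.2082.
2% settling time T_s ≈ 4/(ζω_n) = 4/1.75 = 2.29 s.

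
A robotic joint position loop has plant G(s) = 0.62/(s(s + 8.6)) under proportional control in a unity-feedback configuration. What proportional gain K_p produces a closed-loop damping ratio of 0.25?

K_p = 477

Closed-loop characteristic equation: s² + 8.6s + K_p·0.62 = 0.
So ω_n = √(0.62K_p) and 2ζω_n = 8.6, giving ζ = 8.6/(2√(0.62K_p)).
Setting ζ = 0.25: √(0.62K_p) = 8.6/(2·0.25) = 17.2, so K_p = 295.8/0.62 = 477.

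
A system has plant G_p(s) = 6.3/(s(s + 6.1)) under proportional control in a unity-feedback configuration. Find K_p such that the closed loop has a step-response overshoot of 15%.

K_p = 5.53

From %OS = 100·exp(−πζ/√(1−ζ²)) = 15%, ζ = −ln(0.15)/√(π²+ln²(0.15)) = 0.5169.
Characteristic equation s² + 6.1s + 6.3K_p = 0 gives ζ = 6.1/(2√(6.3K_p)).
Setting ζ = 0.5169: √(6.3K_p) = 6.1/(2·0.5169) = 5.9, so K_p = 34.81/6.3 = 5.53.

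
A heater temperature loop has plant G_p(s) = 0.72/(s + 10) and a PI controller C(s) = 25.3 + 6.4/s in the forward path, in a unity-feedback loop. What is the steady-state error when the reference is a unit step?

0

The open loop C(s)G_p(s) has a pole at the origin (type 1), so the static position error constant is infinite and e_ss = 1/(1+∞) = 0.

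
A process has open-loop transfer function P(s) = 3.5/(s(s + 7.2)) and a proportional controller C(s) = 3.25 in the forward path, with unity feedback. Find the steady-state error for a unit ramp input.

The loop has one pole at the origin (type 1). Velocity error constant K_v = lim_{s→0} s·C(s)P(s) = 3.25·3.5/7.2 = 1.58.
Steady-state error to a unit ramp: e_ss = 1/K_v = 0.633.

0.633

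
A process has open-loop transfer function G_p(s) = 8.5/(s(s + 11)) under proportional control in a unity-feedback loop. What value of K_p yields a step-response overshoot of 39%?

From %OS = 100·exp(−πζ/√(1−ζ²)) = 39%, ζ = −ln(0.39)/√(π²+ln²(0.39)) = 0.2871.
Characteristic equation s² + 11s + 8.5K_p = 0 gives ζ = 11/(2√(8.5K_p)).
Setting ζ = 0.2871: √(8.5K_p) = 11/(2·0.2871) = 19.16, so K_p = 367/8.5 = 43.2.

K_p = 43.2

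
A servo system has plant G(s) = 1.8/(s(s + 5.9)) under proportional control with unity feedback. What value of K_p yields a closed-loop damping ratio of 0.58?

K_p = 14.4

Closed-loop characteristic equation: s² + 5.9s + K_p·1.8 = 0.
So ω_n = √(1.8K_p) and 2ζω_n = 5.9, giving ζ = 5.9/(2√(1.8K_p)).
Setting ζ = 0.58: √(1.8K_p) = 5.9/(2·0.58) = 5.086, so K_p = 25.87/1.8 = 14.4.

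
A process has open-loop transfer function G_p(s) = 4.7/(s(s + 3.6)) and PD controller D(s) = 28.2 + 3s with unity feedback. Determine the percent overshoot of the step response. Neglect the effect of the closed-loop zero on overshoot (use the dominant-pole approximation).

2.29%

Forward path: (28.2 + 3s)·4.7/(s(s+3.6)). The closed-loop characteristic equation is s² + (3.6 + 4.7·3)s + 4.7·28.2 = 0.
That is s² + 17.7s + 132.5 = 0, so ω_n = 11.51 rad/s and ζ = 17.7/(2·11.51) = 0.7687.
%OS = 100·exp(−πζ/√(1−ζ²)) = 2.29%.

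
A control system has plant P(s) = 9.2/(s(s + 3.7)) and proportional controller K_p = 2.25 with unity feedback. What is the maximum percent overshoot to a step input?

Closed-loop characteristic equation: s² + 3.7s + 20.7 = 0, so ω_n = 4.55 rad/s and ζ = 3.7/(2·4.55) = 0.4066.
%OS = 100·exp(−πζ/√(1−ζ²)) = 100·exp(−π·0.4066/√0.8347) = 24.7%.

24.7%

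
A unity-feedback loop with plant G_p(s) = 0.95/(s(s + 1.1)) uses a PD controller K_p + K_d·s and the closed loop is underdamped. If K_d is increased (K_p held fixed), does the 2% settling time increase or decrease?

Characteristic equation s² + (1.1 + 0.95K_d)s + 0.95K_p = 0: raising K_d increases ζω_n = (1.1+0.95K_d)/2 while the loop stays underdamped, so T_s ≈ 4/(ζω_n) decreases.

decrease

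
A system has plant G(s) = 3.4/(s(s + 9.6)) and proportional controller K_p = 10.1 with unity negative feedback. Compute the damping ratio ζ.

With unity feedback the closed-loop characteristic equation is s² + 9.6s + 10.1·3.4 = s² + 9.6s + 34.34 = 0.
Matching s² + 2ζω_n s + ω_n²: ω_n = √34.34 = 5.86 rad/s and 2ζω_n = 9.6, so ζ = 9.6/(2·5.86) = 0.819.

ζ = 0.819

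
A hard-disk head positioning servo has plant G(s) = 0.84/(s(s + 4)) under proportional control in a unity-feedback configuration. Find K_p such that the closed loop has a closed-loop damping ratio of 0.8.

Closed-loop characteristic equation: s² + 4s + K_p·0.84 = 0.
So ω_n = √(0.84K_p) and 2ζω_n = 4, giving ζ = 4/(2√(0.84K_p)).
Setting ζ = 0.8: √(0.84K_p) = 4/(2·0.8) = 2.5, so K_p = 6.25/0.84 = 7.44.

K_p = 7.44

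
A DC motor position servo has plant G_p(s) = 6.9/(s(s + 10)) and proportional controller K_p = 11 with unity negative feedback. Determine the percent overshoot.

The closed-loop denominator s² + 10s + 75.9 gives ω_n = √75.9 = 8.712 and ζ = 10/(2ω_n) = 0.5739.
%OS = 100·exp(−πζ/√(1−ζ²)) = 100·exp(−π·0.5739/√0.6706) = 11.1%.

11.1%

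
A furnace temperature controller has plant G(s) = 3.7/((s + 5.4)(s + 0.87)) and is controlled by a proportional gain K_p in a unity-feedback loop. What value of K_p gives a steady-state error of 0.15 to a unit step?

Steady-state error for a unit step on this type-0 loop is 1/(1 + K_p·G(0)).
G(0) = 0.7876. Require 1/(1 + K_p·0.7876) = 0.15, so 1 + 0.7876·K_p = 6.667.
K_p = (6.667 − 1)/0.7876 = 7.2.

K_p = 7.2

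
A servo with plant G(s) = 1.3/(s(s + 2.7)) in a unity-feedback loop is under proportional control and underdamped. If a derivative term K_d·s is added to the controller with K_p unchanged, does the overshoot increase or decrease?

The derivative term adds K·K_d to the s-coefficient of the characteristic equation, raising 2ζω_n while ω_n is unchanged; ζ increases, so overshoot decreases.

decrease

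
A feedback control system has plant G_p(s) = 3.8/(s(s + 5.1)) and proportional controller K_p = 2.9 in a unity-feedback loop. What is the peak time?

The closed-loop denominator s² + 5.1s + 11.02 gives ω_n = √11.02 = 3.32 and ζ = 5.1/(2ω_n) = 0.7682.
Damped frequency ω_d = ω_n√(1−ζ²) = 2.125 rad/s, so peak time T_p = π/ω_d = 1.48 s.

T_p = 1.48 s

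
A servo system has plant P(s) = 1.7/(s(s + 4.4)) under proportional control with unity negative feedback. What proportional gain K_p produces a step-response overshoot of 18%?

From %OS = 100·exp(−πζ/√(1−ζ²)) = 18%, ζ = −ln(0.18)/√(π²+ln²(0.18)) = 0.4791.
Characteristic equation s² + 4.4s + 1.7K_p = 0 gives ζ = 4.4/(2√(1.7K_p)).
Setting ζ = 0.4791: √(1.7K_p) = 4.4/(2·0.4791) = 4.592, so K_p = 21.08/1.7 = 12.4.

K_p = 12.4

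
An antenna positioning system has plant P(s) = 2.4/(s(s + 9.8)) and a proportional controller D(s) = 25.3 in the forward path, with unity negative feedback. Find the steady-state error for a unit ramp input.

The loop has one pole at the origin (type 1). Velocity error constant K_v = lim_{s→0} s·D(s)P(s) = 25.3·2.4/9.8 = 6.196.
Steady-state error to a unit ramp: e_ss = 1/K_v = 0.161.

0.161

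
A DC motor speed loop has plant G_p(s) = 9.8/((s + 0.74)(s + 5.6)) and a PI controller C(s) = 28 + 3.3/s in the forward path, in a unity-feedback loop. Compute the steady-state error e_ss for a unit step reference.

The open loop C(s)G_p(s) has a pole at the origin (type 1), so the static position error constant is infinite and e_ss = 1/(1+∞) = 0.

0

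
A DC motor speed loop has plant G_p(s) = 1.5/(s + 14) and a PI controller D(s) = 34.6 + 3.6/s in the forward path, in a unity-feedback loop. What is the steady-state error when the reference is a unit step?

The open loop D(s)G_p(s) has a pole at the origin (type 1), so the static position error constant is infinite and e_ss = 1/(1+∞) = 0.

0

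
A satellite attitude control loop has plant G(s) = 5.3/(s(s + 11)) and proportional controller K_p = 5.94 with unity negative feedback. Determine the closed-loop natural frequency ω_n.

ω_n = 5.61 rad/s

With unity feedback the closed-loop characteristic equation is s² + 11s + 5.94·5.3 = s² + 11s + 31.48 = 0.
So ω_n² = 31.48 ⇒ ω_n = 5.611 rad/s, and ζ = 11/(2ω_n) = 0.98.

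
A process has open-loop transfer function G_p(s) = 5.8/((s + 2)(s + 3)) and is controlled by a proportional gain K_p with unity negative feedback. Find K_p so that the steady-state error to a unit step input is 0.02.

K_p = 50.7

The loop is type 0, so e_ss(step) = 1/(1 + K_pos) with K_pos = K_p·G_p(0).
G_p(0) = 0.9667. Require 1/(1 + K_p·0.9667) = 0.02, so 1 + 0.9667·K_p = 50.
K_p = (50 − 1)/0.9667 = 50.7.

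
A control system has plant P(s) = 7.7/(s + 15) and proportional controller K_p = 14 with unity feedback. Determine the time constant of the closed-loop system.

Closed-loop transfer function: T(s) = K_p·P(s)/(1 + K_p·P(s)) = 107.8/(s + 15 + 107.8) = 107.8/(s + 122.8).
Time constant τ = 1/122.8 = 0.00814 s.

τ = 0.00814 s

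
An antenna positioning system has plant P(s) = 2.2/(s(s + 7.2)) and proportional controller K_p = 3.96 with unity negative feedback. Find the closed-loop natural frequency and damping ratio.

ω_n = 2.95 rad/s, ζ = 1.22

The closed-loop denominator is s(s+7.2) + 3.96·2.2 = s² + 7.2s + 8.712.
Matching s² + 2ζω_n s + ω_n²: ω_n = √8.712 = 2.952 rad/s and 2ζω_n = 7.2, so ζ = 7.2/(2·2.952) = 1.22.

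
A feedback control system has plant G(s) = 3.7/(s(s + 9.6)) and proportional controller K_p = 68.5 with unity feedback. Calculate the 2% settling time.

Closed-loop characteristic equation: s² + 9.6s + 253.5 = 0, so ω_n = 15.92 rad/s and ζ = 9.6/(2·15.92) = 0.3015.
2% settling time T_s ≈ 4/(ζω_n) = 4/4.8 = 0.833 s.

T_s ≈ 0.833 s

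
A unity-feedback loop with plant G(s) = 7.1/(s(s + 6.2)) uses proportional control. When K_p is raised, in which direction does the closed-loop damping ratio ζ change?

decrease

ζ = 6.2/(2√(7.1K_p)); increasing K_p raises the denominator, so ζ falls.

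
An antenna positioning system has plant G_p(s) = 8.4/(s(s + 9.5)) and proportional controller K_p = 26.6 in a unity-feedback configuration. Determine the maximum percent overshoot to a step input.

Closed-loop characteristic equation: s² + 9.5s + 223.4 = 0, so ω_n = 14.95 rad/s and ζ = 9.5/(2·14.95) = 0.3178.
%OS = 100·exp(−πζ/√(1−ζ²)) = 100·exp(−π·0.3178/√0.899) = 34.9%.

34.9%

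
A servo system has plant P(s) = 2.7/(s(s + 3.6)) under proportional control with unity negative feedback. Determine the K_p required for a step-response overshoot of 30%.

From %OS = 100·exp(−πζ/√(1−ζ²)) = 30%, ζ = −ln(0.3)/√(π²+ln²(0.3)) = 0.3579.
Characteristic equation s² + 3.6s + 2.7K_p = 0 gives ζ = 3.6/(2√(2.7K_p)).
Setting ζ = 0.3579: √(2.7K_p) = 3.6/(2·0.3579) = 5.03, so K_p = 25.3/2.7 = 9.37.

K_p = 9.37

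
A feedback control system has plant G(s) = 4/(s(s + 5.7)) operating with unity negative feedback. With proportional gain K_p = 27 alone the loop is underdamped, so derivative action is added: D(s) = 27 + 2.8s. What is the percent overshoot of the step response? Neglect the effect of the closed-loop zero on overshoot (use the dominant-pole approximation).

1.24%

Forward path: (27 + 2.8s)·4/(s(s+5.7)). The closed-loop characteristic equation is s² + (5.7 + 4·2.8)s + 4·27 = 0.
That is s² + 16.9s + 108 = 0, so ω_n = 10.39 rad/s and ζ = 16.9/(2·10.39) = 0.8131.
%OS = 100·exp(−πζ/√(1−ζ²)) = 1.24%.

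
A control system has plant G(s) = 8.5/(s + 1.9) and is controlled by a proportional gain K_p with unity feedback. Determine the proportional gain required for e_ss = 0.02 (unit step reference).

K_p = 11

For a type-0 loop with proportional control, e_ss = 1/(1 + K_p·G(0)).
G(0) = 4.474. Require 1/(1 + K_p·4.474) = 0.02, so 1 + 4.474·K_p = 50.
K_p = (50 − 1)/4.474 = 11.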